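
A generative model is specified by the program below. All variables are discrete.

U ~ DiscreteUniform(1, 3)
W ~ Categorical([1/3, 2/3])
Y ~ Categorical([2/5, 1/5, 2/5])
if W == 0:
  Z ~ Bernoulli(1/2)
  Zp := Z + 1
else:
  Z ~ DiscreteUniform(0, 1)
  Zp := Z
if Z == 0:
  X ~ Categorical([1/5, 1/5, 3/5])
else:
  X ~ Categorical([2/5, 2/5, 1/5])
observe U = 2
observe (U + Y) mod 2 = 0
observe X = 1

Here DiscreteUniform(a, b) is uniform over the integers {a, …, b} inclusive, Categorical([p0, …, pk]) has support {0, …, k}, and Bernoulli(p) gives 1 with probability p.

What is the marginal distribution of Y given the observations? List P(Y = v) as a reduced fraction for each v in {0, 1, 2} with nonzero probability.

Enumerate traces; 8 have nonzero weight after conditioning:
  (U=2, W=0, Y=0, Z=0, X=1) weight 1/225
  (U=2, W=0, Y=0, Z=1, X=1) weight 2/225
  (U=2, W=0, Y=2, Z=0, X=1) weight 1/225
  (U=2, W=0, Y=2, Z=1, X=1) weight 2/225
  (U=2, W=1, Y=0, Z=0, X=1) weight 2/225
  (U=2, W=1, Y=0, Z=1, X=1) weight 4/225
  (U=2, W=1, Y=2, Z=0, X=1) weight 2/225
  (U=2, W=1, Y=2, Z=1, X=1) weight 4/225
Group by Y:
  weight(Y=0) = 1/25
  weight(Y=2) = 1/25
Total weight = 1/25 + 1/25 = 2/25
P(Y=0 | obs) = 1/25 / 2/25 = 1/2
P(Y=2 | obs) = 1/25 / 2/25 = 1/2

P(Y=0) = 1/2, P(Y=2) = 1/2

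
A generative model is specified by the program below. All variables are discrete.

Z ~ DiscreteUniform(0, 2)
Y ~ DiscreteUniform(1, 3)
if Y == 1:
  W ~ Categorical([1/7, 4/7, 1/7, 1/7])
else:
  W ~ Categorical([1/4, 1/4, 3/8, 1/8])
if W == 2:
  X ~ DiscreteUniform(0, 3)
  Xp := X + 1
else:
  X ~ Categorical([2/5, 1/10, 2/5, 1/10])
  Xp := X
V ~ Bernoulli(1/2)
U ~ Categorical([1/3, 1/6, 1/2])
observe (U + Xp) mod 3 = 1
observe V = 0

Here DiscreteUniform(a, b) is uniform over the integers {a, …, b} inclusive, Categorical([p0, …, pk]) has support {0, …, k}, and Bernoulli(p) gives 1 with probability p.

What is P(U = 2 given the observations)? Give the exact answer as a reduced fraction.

P(U = 2 | obs) = 1791/3242

Enumerate traces; 144 have nonzero weight after conditioning:
  (Z=0, Y=1, W=0, X=0, V=0, U=1) weight 1/1890
  (Z=0, Y=1, W=0, X=1, V=0, U=0) weight 1/3780
  (Z=0, Y=1, W=0, X=2, V=0, U=2) weight 1/630
  (Z=0, Y=1, W=0, X=3, V=0, U=1) weight 1/7560
  (Z=0, Y=1, W=1, X=0, V=0, U=1) weight 2/945
  (Z=0, Y=1, W=1, X=1, V=0, U=0) weight 1/945
  (Z=0, Y=1, W=1, X=2, V=0, U=2) weight 2/315
  (Z=0, Y=1, W=1, X=3, V=0, U=1) weight 1/1890
  … 136 more
Group by U:
  weight(U=0) = 23/630
  weight(U=1) = 143/4032
  weight(U=2) = 199/2240
Total weight = 23/630 + 143/4032 + 199/2240 = 1621/10080
P(U=0 | obs) = 23/630 / 1621/10080 = 368/1621
P(U=1 | obs) = 143/4032 / 1621/10080 = 715/3242
P(U=2 | obs) = 199/2240 / 1621/10080 = 1791/3242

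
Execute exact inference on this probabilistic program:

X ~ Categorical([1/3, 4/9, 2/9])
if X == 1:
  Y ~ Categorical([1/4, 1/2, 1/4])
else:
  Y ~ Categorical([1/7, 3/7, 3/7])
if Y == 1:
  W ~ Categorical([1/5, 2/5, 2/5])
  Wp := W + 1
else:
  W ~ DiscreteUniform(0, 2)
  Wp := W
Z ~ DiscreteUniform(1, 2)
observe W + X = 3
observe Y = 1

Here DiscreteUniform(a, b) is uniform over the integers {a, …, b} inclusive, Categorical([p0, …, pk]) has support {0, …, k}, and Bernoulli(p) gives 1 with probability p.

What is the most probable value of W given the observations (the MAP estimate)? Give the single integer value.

Enumerate traces; 4 have nonzero weight after conditioning:
  (X=1, Y=1, W=2, Z=1) weight 2/45
  (X=1, Y=1, W=2, Z=2) weight 2/45
  (X=2, Y=1, W=1, Z=1) weight 2/105
  (X=2, Y=1, W=1, Z=2) weight 2/105
Group by W:
  weight(W=1) = 4/105
  weight(W=2) = 4/45
Total weight = 4/105 + 4/45 = 8/63
P(W=1 | obs) = 4/105 / 8/63 = 3/10
P(W=2 | obs) = 4/45 / 8/63 = 7/10
argmax = 2

argmax_v P(W = v | obs) = 2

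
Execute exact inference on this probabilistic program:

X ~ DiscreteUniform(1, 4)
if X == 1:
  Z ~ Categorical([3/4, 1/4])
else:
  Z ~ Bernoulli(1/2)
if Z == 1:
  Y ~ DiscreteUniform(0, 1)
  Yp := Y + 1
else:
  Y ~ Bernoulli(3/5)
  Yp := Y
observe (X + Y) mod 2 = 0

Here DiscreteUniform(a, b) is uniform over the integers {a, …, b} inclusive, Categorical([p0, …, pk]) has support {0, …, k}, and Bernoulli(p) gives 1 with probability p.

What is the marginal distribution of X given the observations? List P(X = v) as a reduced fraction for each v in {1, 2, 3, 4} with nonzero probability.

P(X=1) = 23/81, P(X=2) = 2/9, P(X=3) = 22/81, P(X=4) = 2/9

Enumerate traces; 8 have nonzero weight after conditioning:
  (X=1, Z=0, Y=1) weight 9/80
  (X=1, Z=1, Y=1) weight 1/32
  (X=2, Z=0, Y=0) weight 1/20
  (X=2, Z=1, Y=0) weight 1/16
  (X=3, Z=0, Y=1) weight 3/40
  (X=3, Z=1, Y=1) weight 1/16
  (X=4, Z=0, Y=0) weight 1/20
  (X=4, Z=1, Y=0) weight 1/16
Group by X:
  weight(X=1) = 23/160
  weight(X=2) = 9/80
  weight(X=3) = 11/80
  weight(X=4) = 9/80
Total weight = 23/160 + 9/80 + 11/80 + 9/80 = 81/160
P(X=1 | obs) = 23/160 / 81/160 = 23/81
P(X=2 | obs) = 9/80 / 81/160 = 2/9
P(X=3 | obs) = 11/80 / 81/160 = 22/81
P(X=4 | obs) = 9/80 / 81/160 = 2/9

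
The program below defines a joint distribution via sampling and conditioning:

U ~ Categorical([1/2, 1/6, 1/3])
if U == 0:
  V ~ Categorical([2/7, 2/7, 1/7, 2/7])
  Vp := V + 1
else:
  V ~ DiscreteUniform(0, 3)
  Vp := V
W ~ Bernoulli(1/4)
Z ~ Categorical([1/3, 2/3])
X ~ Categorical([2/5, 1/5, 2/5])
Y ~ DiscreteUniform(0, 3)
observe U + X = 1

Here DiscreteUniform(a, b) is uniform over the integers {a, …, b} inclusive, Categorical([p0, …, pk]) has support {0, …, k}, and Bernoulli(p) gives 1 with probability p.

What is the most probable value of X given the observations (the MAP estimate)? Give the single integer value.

argmax_v P(X = v | obs) = 1

Enumerate traces; 128 have nonzero weight after conditioning:
  (U=0, V=0, W=0, Z=0, X=1, Y=0) weight 1/560
  (U=0, V=0, W=0, Z=0, X=1, Y=1) weight 1/560
  (U=0, V=0, W=0, Z=0, X=1, Y=2) weight 1/560
  (U=0, V=0, W=0, Z=0, X=1, Y=3) weight 1/560
  (U=0, V=0, W=0, Z=1, X=1, Y=0) weight 1/280
  (U=0, V=0, W=0, Z=1, X=1, Y=1) weight 1/280
  (U=0, V=0, W=0, Z=1, X=1, Y=2) weight 1/280
  (U=0, V=0, W=0, Z=1, X=1, Y=3) weight 1/280
  (U=1, V=0, W=0, Z=0, X=0, Y=0) weight 1/960
  … 119 more
Group by X:
  weight(X=0) = 1/15
  weight(X=1) = 1/10
Total weight = 1/15 + 1/10 = 1/6
P(X=0 | obs) = 1/15 / 1/6 = 2/5
P(X=1 | obs) = 1/10 / 1/6 = 3/5
argmax = 1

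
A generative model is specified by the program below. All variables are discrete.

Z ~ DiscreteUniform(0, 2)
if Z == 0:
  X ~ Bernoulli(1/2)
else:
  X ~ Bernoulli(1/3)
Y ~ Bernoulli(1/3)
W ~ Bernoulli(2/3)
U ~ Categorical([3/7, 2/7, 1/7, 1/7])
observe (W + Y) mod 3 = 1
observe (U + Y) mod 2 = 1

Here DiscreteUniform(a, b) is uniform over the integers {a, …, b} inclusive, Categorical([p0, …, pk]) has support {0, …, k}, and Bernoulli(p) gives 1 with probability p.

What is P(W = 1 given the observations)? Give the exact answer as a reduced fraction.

Enumerate traces; 24 have nonzero weight after conditioning:
  (Z=0, X=0, Y=0, W=1, U=1) weight 4/189
  (Z=0, X=0, Y=0, W=1, U=3) weight 2/189
  (Z=0, X=0, Y=1, W=0, U=0) weight 1/126
  (Z=0, X=0, Y=1, W=0, U=2) weight 1/378
  (Z=0, X=1, Y=0, W=1, U=1) weight 4/189
  (Z=0, X=1, Y=0, W=1, U=3) weight 2/189
  (Z=0, X=1, Y=1, W=0, U=0) weight 1/126
  (Z=0, X=1, Y=1, W=0, U=2) weight 1/378
  … 16 more
Group by W:
  weight(W=0) = 4/63
  weight(W=1) = 4/21
Total weight = 4/63 + 4/21 = 16/63
P(W=0 | obs) = 4/63 / 16/63 = 1/4
P(W=1 | obs) = 4/21 / 16/63 = 3/4

P(W = 1 | obs) = 3/4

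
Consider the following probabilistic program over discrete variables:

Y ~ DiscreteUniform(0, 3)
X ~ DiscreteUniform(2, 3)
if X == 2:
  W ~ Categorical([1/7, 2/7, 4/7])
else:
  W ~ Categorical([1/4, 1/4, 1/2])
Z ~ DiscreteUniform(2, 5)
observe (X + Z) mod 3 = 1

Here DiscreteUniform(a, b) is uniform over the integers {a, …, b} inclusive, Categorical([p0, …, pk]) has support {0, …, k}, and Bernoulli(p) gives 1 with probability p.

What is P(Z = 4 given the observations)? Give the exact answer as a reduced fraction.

Enumerate traces; 36 have nonzero weight after conditioning:
  (Y=0, X=2, W=0, Z=2) weight 1/224
  (Y=0, X=2, W=0, Z=5) weight 1/224
  (Y=0, X=2, W=1, Z=2) weight 1/112
  (Y=0, X=2, W=1, Z=5) weight 1/112
  (Y=0, X=2, W=2, Z=2) weight 1/56
  (Y=0, X=2, W=2, Z=5) weight 1/56
  (Y=0, X=3, W=0, Z=4) weight 1/128
  (Y=0, X=3, W=1, Z=4) weight 1/128
  … 28 more
Group by Z:
  weight(Z=2) = 1/8
  weight(Z=4) = 1/8
  weight(Z=5) = 1/8
Total weight = 1/8 + 1/8 + 1/8 = 3/8
P(Z=2 | obs) = 1/8 / 3/8 = 1/3
P(Z=4 | obs) = 1/8 / 3/8 = 1/3
P(Z=5 | obs) = 1/8 / 3/8 = 1/3

P(Z = 4 | obs) = 1/3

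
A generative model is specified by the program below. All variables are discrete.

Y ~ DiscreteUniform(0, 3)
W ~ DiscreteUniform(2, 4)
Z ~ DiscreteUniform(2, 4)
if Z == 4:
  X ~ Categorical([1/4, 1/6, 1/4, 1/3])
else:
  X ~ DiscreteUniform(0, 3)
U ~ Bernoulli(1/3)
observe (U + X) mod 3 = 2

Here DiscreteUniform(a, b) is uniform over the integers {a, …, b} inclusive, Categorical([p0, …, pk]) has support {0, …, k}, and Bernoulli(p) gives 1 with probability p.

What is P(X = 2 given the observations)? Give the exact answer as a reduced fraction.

Enumerate traces; 72 have nonzero weight after conditioning:
  (Y=0, W=2, Z=2, X=1, U=1) weight 1/432
  (Y=0, W=2, Z=2, X=2, U=0) weight 1/216
  (Y=0, W=2, Z=3, X=1, U=1) weight 1/432
  (Y=0, W=2, Z=3, X=2, U=0) weight 1/216
  (Y=0, W=2, Z=4, X=1, U=1) weight 1/648
  (Y=0, W=2, Z=4, X=2, U=0) weight 1/216
  (Y=0, W=3, Z=2, X=1, U=1) weight 1/432
  (Y=0, W=3, Z=2, X=2, U=0) weight 1/216
  … 64 more
Group by X:
  weight(X=1) = 2/27
  weight(X=2) = 1/6
Total weight = 2/27 + 1/6 = 13/54
P(X=1 | obs) = 2/27 / 13/54 = 4/13
P(X=2 | obs) = 1/6 / 13/54 = 9/13

P(X = 2 | obs) = 9/13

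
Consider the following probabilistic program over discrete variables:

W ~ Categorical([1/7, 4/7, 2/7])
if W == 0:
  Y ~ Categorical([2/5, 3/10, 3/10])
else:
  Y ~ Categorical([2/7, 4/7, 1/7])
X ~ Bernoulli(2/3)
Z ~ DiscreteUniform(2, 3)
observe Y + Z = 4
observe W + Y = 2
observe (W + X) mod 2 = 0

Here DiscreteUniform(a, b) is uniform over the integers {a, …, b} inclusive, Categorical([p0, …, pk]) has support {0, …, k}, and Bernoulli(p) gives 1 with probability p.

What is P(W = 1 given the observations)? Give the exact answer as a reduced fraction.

P(W = 1 | obs) = 320/341

Enumerate traces; 2 have nonzero weight after conditioning:
  (W=0, Y=2, X=0, Z=2) weight 1/140
  (W=1, Y=1, X=1, Z=3) weight 16/147
Group by W:
  weight(W=0) = 1/140
  weight(W=1) = 16/147
Total weight = 1/140 + 16/147 = 341/2940
P(W=0 | obs) = 1/140 / 341/2940 = 21/341
P(W=1 | obs) = 16/147 / 341/2940 = 320/341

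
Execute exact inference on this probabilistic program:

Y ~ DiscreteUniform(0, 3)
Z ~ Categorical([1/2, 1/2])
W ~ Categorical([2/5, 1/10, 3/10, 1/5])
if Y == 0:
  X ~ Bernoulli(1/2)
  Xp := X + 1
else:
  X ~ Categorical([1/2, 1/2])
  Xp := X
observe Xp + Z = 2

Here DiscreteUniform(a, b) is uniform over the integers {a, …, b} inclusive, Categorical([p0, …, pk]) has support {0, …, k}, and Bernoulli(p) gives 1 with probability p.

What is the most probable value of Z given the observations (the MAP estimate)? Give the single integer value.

Enumerate traces; 20 have nonzero weight after conditioning:
  (Y=0, Z=0, W=0, X=1) weight 1/40
  (Y=0, Z=0, W=1, X=1) weight 1/160
  (Y=0, Z=0, W=2, X=1) weight 3/160
  (Y=0, Z=0, W=3, X=1) weight 1/80
  (Y=0, Z=1, W=0, X=0) weight 1/40
  (Y=0, Z=1, W=1, X=0) weight 1/160
  (Y=0, Z=1, W=2, X=0) weight 3/160
  (Y=0, Z=1, W=3, X=0) weight 1/80
  … 12 more
Group by Z:
  weight(Z=0) = 1/16
  weight(Z=1) = 1/4
Total weight = 1/16 + 1/4 = 5/16
P(Z=0 | obs) = 1/16 / 5/16 = 1/5
P(Z=1 | obs) = 1/4 / 5/16 = 4/5
argmax = 1

argmax_v P(Z = v | obs) = 1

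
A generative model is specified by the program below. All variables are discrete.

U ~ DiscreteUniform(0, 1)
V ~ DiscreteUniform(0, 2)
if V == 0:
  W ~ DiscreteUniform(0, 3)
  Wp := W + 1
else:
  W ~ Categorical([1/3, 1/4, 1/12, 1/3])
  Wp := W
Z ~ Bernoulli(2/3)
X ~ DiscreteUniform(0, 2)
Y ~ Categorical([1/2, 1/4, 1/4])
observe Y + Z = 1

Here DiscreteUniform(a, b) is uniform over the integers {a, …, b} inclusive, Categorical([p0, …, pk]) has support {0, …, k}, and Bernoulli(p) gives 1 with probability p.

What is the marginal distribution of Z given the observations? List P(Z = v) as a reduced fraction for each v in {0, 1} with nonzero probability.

P(Z=0) = 1/5, P(Z=1) = 4/5

Enumerate traces; 144 have nonzero weight after conditioning:
  (U=0, V=0, W=0, Z=0, X=0, Y=1) weight 1/864
  (U=0, V=0, W=0, Z=0, X=1, Y=1) weight 1/864
  (U=0, V=0, W=0, Z=0, X=2, Y=1) weight 1/864
  (U=0, V=0, W=0, Z=1, X=0, Y=0) weight 1/216
  (U=0, V=0, W=0, Z=1, X=1, Y=0) weight 1/216
  (U=0, V=0, W=0, Z=1, X=2, Y=0) weight 1/216
  (U=0, V=0, W=1, Z=0, X=0, Y=1) weight 1/864
  (U=0, V=0, W=1, Z=0, X=1, Y=1) weight 1/864
  … 136 more
Group by Z:
  weight(Z=0) = 1/12
  weight(Z=1) = 1/3
Total weight = 1/12 + 1/3 = 5/12
P(Z=0 | obs) = 1/12 / 5/12 = 1/5
P(Z=1 | obs) = 1/3 / 5/12 = 4/5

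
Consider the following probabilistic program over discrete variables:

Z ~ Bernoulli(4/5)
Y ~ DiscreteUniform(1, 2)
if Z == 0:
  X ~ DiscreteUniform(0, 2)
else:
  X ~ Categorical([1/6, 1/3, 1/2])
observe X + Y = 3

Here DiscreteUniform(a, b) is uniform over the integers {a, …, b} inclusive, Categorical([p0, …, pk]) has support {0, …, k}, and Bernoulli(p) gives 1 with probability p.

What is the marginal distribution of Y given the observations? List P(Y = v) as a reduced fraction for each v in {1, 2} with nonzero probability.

P(Y=1) = 7/12, P(Y=2) = 5/12

Enumerate traces; 4 have nonzero weight after conditioning:
  (Z=0, Y=1, X=2) weight 1/30
  (Z=0, Y=2, X=1) weight 1/30
  (Z=1, Y=1, X=2) weight 1/5
  (Z=1, Y=2, X=1) weight 2/15
Group by Y:
  weight(Y=1) = 7/30
  weight(Y=2) = 1/6
Total weight = 7/30 + 1/6 = 2/5
P(Y=1 | obs) = 7/30 / 2/5 = 7/12
P(Y=2 | obs) = 1/6 / 2/5 = 5/12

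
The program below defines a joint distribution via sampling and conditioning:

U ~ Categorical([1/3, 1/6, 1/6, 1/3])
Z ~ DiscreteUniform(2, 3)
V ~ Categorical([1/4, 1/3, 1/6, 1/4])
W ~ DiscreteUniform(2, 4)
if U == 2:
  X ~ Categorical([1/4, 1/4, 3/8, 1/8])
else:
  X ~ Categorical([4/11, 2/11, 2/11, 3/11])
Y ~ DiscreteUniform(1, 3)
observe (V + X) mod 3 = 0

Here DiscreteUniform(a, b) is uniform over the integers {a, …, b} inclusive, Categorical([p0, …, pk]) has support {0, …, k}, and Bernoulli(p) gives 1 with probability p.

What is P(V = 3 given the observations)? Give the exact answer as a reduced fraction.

P(V = 3 | obs) = 939/2534

Enumerate traces; 432 have nonzero weight after conditioning:
  (U=0, Z=2, V=0, W=2, X=0, Y=1) weight 1/594
  (U=0, Z=2, V=0, W=2, X=0, Y=2) weight 1/594
  (U=0, Z=2, V=0, W=2, X=0, Y=3) weight 1/594
  (U=0, Z=2, V=0, W=2, X=3, Y=1) weight 1/792
  (U=0, Z=2, V=0, W=2, X=3, Y=2) weight 1/792
  (U=0, Z=2, V=0, W=2, X=3, Y=3) weight 1/792
  (U=0, Z=2, V=0, W=3, X=0, Y=1) weight 1/594
  (U=0, Z=2, V=0, W=3, X=0, Y=2) weight 1/594
  (U=0, Z=2, V=1, W=2, X=2, Y=1) weight 1/891
  (U=0, Z=2, V=2, W=2, X=1, Y=1) weight 1/1782
  … 422 more
Group by V:
  weight(V=0) = 313/2112
  weight(V=1) = 113/1584
  weight(V=2) = 17/528
  weight(V=3) = 313/2112
Total weight = 313/2112 + 113/1584 + 17/528 + 313/2112 = 1267/3168
P(V=0 | obs) = 313/2112 / 1267/3168 = 939/2534
P(V=1 | obs) = 113/1584 / 1267/3168 = 226/1267
P(V=2 | obs) = 17/528 / 1267/3168 = 102/1267
P(V=3 | obs) = 313/2112 / 1267/3168 = 939/2534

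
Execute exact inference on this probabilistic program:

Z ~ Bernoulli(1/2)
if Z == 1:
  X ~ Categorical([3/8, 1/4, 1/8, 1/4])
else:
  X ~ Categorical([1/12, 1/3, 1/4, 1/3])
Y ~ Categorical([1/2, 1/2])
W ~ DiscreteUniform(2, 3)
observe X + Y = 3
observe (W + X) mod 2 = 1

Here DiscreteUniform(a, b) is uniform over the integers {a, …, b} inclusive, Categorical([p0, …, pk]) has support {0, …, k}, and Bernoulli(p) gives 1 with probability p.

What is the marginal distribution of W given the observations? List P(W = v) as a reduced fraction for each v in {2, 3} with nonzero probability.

P(W=2) = 14/23, P(W=3) = 9/23

Enumerate traces; 4 have nonzero weight after conditioning:
  (Z=0, X=2, Y=1, W=3) weight 1/32
  (Z=0, X=3, Y=0, W=2) weight 1/24
  (Z=1, X=2, Y=1, W=3) weight 1/64
  (Z=1, X=3, Y=0, W=2) weight 1/32
Group by W:
  weight(W=2) = 7/96
  weight(W=3) = 3/64
Total weight = 7/96 + 3/64 = 23/192
P(W=2 | obs) = 7/96 / 23/192 = 14/23
P(W=3 | obs) = 3/64 / 23/192 = 9/23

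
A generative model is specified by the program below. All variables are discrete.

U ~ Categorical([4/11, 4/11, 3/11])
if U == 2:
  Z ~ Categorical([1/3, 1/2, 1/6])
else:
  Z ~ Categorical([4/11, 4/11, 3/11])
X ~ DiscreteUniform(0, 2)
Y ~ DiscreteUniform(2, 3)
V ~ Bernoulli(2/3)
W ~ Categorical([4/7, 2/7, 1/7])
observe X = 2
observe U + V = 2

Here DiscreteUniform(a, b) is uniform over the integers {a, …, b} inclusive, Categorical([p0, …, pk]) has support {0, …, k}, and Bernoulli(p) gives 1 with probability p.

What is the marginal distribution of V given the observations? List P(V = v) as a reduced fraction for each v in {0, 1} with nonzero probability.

P(V=0) = 3/11, P(V=1) = 8/11

Enumerate traces; 36 have nonzero weight after conditioning:
  (U=1, Z=0, X=2, Y=2, V=1, W=0) weight 64/7623
  (U=1, Z=0, X=2, Y=2, V=1, W=1) weight 32/7623
  (U=1, Z=0, X=2, Y=2, V=1, W=2) weight 16/7623
  (U=1, Z=0, X=2, Y=3, V=1, W=0) weight 64/7623
  (U=1, Z=0, X=2, Y=3, V=1, W=1) weight 32/7623
  (U=1, Z=0, X=2, Y=3, V=1, W=2) weight 16/7623
  (U=1, Z=1, X=2, Y=2, V=1, W=0) weight 64/7623
  (U=1, Z=1, X=2, Y=2, V=1, W=1) weight 32/7623
  (U=2, Z=0, X=2, Y=2, V=0, W=0) weight 2/693
  … 27 more
Group by V:
  weight(V=0) = 1/33
  weight(V=1) = 8/99
Total weight = 1/33 + 8/99 = 1/9
P(V=0 | obs) = 1/33 / 1/9 = 3/11
P(V=1 | obs) = 8/99 / 1/9 = 8/11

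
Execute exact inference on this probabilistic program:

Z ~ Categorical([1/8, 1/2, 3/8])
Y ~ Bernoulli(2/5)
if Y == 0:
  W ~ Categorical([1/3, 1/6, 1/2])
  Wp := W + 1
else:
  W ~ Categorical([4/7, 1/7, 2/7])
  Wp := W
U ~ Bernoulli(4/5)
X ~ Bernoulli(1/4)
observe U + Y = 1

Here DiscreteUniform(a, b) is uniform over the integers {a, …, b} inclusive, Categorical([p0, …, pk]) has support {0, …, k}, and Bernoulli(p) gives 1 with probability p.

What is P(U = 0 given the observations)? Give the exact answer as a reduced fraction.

P(U = 0 | obs) = 1/7

Enumerate traces; 36 have nonzero weight after conditioning:
  (Z=0, Y=0, W=0, U=1, X=0) weight 3/200
  (Z=0, Y=0, W=0, U=1, X=1) weight 1/200
  (Z=0, Y=0, W=1, U=1, X=0) weight 3/400
  (Z=0, Y=0, W=1, U=1, X=1) weight 1/400
  (Z=0, Y=0, W=2, U=1, X=0) weight 9/400
  (Z=0, Y=0, W=2, U=1, X=1) weight 3/400
  (Z=0, Y=1, W=0, U=0, X=0) weight 3/700
  (Z=0, Y=1, W=0, U=0, X=1) weight 1/700
  … 28 more
Group by U:
  weight(U=0) = 2/25
  weight(U=1) = 12/25
Total weight = 2/25 + 12/25 = 14/25
P(U=0 | obs) = 2/25 / 14/25 = 1/7
P(U=1 | obs) = 12/25 / 14/25 = 6/7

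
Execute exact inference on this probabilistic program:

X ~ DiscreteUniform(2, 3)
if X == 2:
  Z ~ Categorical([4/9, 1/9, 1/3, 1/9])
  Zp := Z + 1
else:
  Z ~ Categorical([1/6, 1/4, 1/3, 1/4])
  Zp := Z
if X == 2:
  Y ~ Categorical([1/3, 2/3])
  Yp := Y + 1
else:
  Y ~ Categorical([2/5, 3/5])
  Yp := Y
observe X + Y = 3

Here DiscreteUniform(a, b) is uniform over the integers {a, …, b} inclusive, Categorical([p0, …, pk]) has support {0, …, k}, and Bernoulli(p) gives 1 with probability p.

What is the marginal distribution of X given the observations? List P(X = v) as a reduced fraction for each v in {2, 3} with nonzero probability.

Enumerate traces; 8 have nonzero weight after conditioning:
  (X=2, Z=0, Y=1) weight 4/27
  (X=2, Z=1, Y=1) weight 1/27
  (X=2, Z=2, Y=1) weight 1/9
  (X=2, Z=3, Y=1) weight 1/27
  (X=3, Z=0, Y=0) weight 1/30
  (X=3, Z=1, Y=0) weight 1/20
  (X=3, Z=2, Y=0) weight 1/15
  (X=3, Z=3, Y=0) weight 1/20
Group by X:
  weight(X=2) = 1/3
  weight(X=3) = 1/5
Total weight = 1/3 + 1/5 = 8/15
P(X=2 | obs) = 1/3 / 8/15 = 5/8
P(X=3 | obs) = 1/5 / 8/15 = 3/8

P(X=2) = 5/8, P(X=3) = 3/8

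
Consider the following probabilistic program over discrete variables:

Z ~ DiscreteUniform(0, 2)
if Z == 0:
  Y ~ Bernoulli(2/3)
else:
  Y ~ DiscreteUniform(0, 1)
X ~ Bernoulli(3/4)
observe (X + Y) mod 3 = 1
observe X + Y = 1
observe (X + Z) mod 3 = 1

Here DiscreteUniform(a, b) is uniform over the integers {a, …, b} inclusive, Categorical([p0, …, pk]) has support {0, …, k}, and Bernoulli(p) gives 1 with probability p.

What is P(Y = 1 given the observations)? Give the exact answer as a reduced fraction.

Enumerate traces; 2 have nonzero weight after conditioning:
  (Z=0, Y=0, X=1) weight 1/12
  (Z=1, Y=1, X=0) weight 1/24
Group by Y:
  weight(Y=0) = 1/12
  weight(Y=1) = 1/24
Total weight = 1/12 + 1/24 = 1/8
P(Y=0 | obs) = 1/12 / 1/8 = 2/3
P(Y=1 | obs) = 1/24 / 1/8 = 1/3

P(Y = 1 | obs) = 1/3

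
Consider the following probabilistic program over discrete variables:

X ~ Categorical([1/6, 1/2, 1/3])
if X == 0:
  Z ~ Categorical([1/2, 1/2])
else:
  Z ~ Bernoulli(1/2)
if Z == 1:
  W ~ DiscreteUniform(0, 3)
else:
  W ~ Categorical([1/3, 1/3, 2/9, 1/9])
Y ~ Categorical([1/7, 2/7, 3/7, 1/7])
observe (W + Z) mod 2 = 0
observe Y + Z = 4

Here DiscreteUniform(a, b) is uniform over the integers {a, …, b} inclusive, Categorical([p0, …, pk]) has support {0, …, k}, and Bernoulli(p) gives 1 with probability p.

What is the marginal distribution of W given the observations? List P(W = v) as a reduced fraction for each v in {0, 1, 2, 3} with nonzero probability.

P(W=1) = 1/2, P(W=3) = 1/2

Enumerate traces; 6 have nonzero weight after conditioning:
  (X=0, Z=1, W=1, Y=3) weight 1/336
  (X=0, Z=1, W=3, Y=3) weight 1/336
  (X=1, Z=1, W=1, Y=3) weight 1/112
  (X=1, Z=1, W=3, Y=3) weight 1/112
  (X=2, Z=1, W=1, Y=3) weight 1/168
  (X=2, Z=1, W=3, Y=3) weight 1/168
Group by W:
  weight(W=1) = 1/56
  weight(W=3) = 1/56
Total weight = 1/56 + 1/56 = 1/28
P(W=1 | obs) = 1/56 / 1/28 = 1/2
P(W=3 | obs) = 1/56 / 1/28 = 1/2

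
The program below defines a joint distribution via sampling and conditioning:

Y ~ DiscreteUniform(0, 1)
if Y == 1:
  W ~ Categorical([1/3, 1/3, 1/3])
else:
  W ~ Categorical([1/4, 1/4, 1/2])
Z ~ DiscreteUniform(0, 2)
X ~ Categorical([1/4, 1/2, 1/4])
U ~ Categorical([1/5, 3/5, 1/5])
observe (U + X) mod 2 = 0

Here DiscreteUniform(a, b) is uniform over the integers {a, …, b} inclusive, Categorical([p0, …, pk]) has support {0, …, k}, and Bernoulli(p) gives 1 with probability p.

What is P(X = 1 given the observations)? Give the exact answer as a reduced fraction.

Enumerate traces; 90 have nonzero weight after conditioning:
  (Y=0, W=0, Z=0, X=0, U=0) weight 1/480
  (Y=0, W=0, Z=0, X=0, U=2) weight 1/480
  (Y=0, W=0, Z=0, X=1, U=1) weight 1/80
  (Y=0, W=0, Z=0, X=2, U=0) weight 1/480
  (Y=0, W=0, Z=0, X=2, U=2) weight 1/480
  (Y=0, W=0, Z=1, X=0, U=0) weight 1/480
  (Y=0, W=0, Z=1, X=0, U=2) weight 1/480
  (Y=0, W=0, Z=1, X=1, U=1) weight 1/80
  … 82 more
Group by X:
  weight(X=0) = 1/10
  weight(X=1) = 3/10
  weight(X=2) = 1/10
Total weight = 1/10 + 3/10 + 1/10 = 1/2
P(X=0 | obs) = 1/10 / 1/2 = 1/5
P(X=1 | obs) = 3/10 / 1/2 = 3/5
P(X=2 | obs) = 1/10 / 1/2 = 1/5

P(X = 1 | obs) = 3/5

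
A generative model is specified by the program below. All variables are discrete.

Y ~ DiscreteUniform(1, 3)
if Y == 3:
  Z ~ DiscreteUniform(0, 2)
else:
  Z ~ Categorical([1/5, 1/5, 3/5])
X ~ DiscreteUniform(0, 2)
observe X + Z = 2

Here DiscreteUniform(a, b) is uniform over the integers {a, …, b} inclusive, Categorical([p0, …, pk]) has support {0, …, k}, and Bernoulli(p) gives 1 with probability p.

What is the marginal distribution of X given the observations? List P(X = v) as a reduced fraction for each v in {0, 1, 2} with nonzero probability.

P(X=0) = 23/45, P(X=1) = 11/45, P(X=2) = 11/45

Enumerate traces; 9 have nonzero weight after conditioning:
  (Y=1, Z=0, X=2) weight 1/45
  (Y=1, Z=1, X=1) weight 1/45
  (Y=1, Z=2, X=0) weight 1/15
  (Y=2, Z=0, X=2) weight 1/45
  (Y=2, Z=1, X=1) weight 1/45
  (Y=2, Z=2, X=0) weight 1/15
  (Y=3, Z=0, X=2) weight 1/27
  (Y=3, Z=1, X=1) weight 1/27
  … 1 more
Group by X:
  weight(X=0) = 23/135
  weight(X=1) = 11/135
  weight(X=2) = 11/135
Total weight = 23/135 + 11/135 + 11/135 = 1/3
P(X=0 | obs) = 23/135 / 1/3 = 23/45
P(X=1 | obs) = 11/135 / 1/3 = 11/45
P(X=2 | obs) = 11/135 / 1/3 = 11/45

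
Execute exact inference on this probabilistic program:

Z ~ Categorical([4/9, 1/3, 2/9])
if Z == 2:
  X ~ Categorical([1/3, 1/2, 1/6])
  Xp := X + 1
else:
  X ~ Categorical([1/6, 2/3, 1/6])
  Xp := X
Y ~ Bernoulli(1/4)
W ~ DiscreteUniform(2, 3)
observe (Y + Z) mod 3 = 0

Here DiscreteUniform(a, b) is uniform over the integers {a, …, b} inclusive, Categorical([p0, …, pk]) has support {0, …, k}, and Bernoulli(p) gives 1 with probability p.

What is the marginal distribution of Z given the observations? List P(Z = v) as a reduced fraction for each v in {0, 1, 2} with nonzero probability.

P(Z=0) = 6/7, P(Z=2) = 1/7

Enumerate traces; 12 have nonzero weight after conditioning:
  (Z=0, X=0, Y=0, W=2) weight 1/36
  (Z=0, X=0, Y=0, W=3) weight 1/36
  (Z=0, X=1, Y=0, W=2) weight 1/9
  (Z=0, X=1, Y=0, W=3) weight 1/9
  (Z=0, X=2, Y=0, W=2) weight 1/36
  (Z=0, X=2, Y=0, W=3) weight 1/36
  (Z=2, X=0, Y=1, W=2) weight 1/108
  (Z=2, X=0, Y=1, W=3) weight 1/108
  … 4 more
Group by Z:
  weight(Z=0) = 1/3
  weight(Z=2) = 1/18
Total weight = 1/3 + 1/18 = 7/18
P(Z=0 | obs) = 1/3 / 7/18 = 6/7
P(Z=2 | obs) = 1/18 / 7/18 = 1/7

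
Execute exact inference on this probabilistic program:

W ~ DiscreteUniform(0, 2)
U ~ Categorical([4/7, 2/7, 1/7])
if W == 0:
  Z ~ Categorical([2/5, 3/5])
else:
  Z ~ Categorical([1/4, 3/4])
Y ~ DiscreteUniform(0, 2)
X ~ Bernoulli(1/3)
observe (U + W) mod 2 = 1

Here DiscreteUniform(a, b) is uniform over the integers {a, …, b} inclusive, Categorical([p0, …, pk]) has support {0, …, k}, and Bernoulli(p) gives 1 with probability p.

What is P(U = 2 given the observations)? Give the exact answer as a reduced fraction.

Enumerate traces; 48 have nonzero weight after conditioning:
  (W=0, U=1, Z=0, Y=0, X=0) weight 8/945
  (W=0, U=1, Z=0, Y=0, X=1) weight 4/945
  (W=0, U=1, Z=0, Y=1, X=0) weight 8/945
  (W=0, U=1, Z=0, Y=1, X=1) weight 4/945
  (W=0, U=1, Z=0, Y=2, X=0) weight 8/945
  (W=0, U=1, Z=0, Y=2, X=1) weight 4/945
  (W=0, U=1, Z=1, Y=0, X=0) weight 4/315
  (W=0, U=1, Z=1, Y=0, X=1) weight 2/315
  (W=1, U=0, Z=0, Y=0, X=0) weight 2/189
  (W=1, U=2, Z=0, Y=0, X=0) weight 1/378
  … 38 more
Group by U:
  weight(U=0) = 4/21
  weight(U=1) = 4/21
  weight(U=2) = 1/21
Total weight = 4/21 + 4/21 + 1/21 = 3/7
P(U=0 | obs) = 4/21 / 3/7 = 4/9
P(U=1 | obs) = 4/21 / 3/7 = 4/9
P(U=2 | obs) = 1/21 / 3/7 = 1/9

P(U = 2 | obs) = 1/9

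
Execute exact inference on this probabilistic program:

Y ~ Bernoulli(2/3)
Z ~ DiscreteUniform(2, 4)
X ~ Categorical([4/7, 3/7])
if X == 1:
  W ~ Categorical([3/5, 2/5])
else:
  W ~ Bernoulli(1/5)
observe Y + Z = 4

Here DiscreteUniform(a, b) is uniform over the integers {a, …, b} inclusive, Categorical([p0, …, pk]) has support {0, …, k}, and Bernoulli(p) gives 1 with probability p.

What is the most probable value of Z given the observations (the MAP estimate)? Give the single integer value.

Enumerate traces; 8 have nonzero weight after conditioning:
  (Y=0, Z=4, X=0, W=0) weight 16/315
  (Y=0, Z=4, X=0, W=1) weight 4/315
  (Y=0, Z=4, X=1, W=0) weight 1/35
  (Y=0, Z=4, X=1, W=1) weight 2/105
  (Y=1, Z=3, X=0, W=0) weight 32/315
  (Y=1, Z=3, X=0, W=1) weight 8/315
  (Y=1, Z=3, X=1, W=0) weight 2/35
  (Y=1, Z=3, X=1, W=1) weight 4/105
Group by Z:
  weight(Z=3) = 2/9
  weight(Z=4) = 1/9
Total weight = 2/9 + 1/9 = 1/3
P(Z=3 | obs) = 2/9 / 1/3 = 2/3
P(Z=4 | obs) = 1/9 / 1/3 = 1/3
argmax = 3

argmax_v P(Z = v | obs) = 3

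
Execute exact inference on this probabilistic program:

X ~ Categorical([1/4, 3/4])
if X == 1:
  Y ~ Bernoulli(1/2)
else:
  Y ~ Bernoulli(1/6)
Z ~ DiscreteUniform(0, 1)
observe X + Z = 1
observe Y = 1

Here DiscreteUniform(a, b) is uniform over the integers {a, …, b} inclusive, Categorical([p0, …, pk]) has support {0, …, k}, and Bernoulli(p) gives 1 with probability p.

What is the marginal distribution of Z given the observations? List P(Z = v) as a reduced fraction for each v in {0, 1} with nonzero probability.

P(Z=0) = 9/10, P(Z=1) = 1/10

Enumerate traces; 2 have nonzero weight after conditioning:
  (X=0, Y=1, Z=1) weight 1/48
  (X=1, Y=1, Z=0) weight 3/16
Group by Z:
  weight(Z=0) = 3/16
  weight(Z=1) = 1/48
Total weight = 3/16 + 1/48 = 5/24
P(Z=0 | obs) = 3/16 / 5/24 = 9/10
P(Z=1 | obs) = 1/48 / 5/24 = 1/10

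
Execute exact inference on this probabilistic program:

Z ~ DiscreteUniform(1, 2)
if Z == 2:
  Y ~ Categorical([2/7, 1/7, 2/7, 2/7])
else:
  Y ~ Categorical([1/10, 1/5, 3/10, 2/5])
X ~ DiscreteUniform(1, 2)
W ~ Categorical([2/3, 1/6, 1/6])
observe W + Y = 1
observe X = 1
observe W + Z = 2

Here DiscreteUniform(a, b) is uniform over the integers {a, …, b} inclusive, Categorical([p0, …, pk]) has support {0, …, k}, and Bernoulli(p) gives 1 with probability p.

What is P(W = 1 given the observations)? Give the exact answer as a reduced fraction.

P(W = 1 | obs) = 7/47

Enumerate traces; 2 have nonzero weight after conditioning:
  (Z=1, Y=0, X=1, W=1) weight 1/240
  (Z=2, Y=1, X=1, W=0) weight 1/42
Group by W:
  weight(W=0) = 1/42
  weight(W=1) = 1/240
Total weight = 1/42 + 1/240 = 47/1680
P(W=0 | obs) = 1/42 / 47/1680 = 40/47
P(W=1 | obs) = 1/240 / 47/1680 = 7/47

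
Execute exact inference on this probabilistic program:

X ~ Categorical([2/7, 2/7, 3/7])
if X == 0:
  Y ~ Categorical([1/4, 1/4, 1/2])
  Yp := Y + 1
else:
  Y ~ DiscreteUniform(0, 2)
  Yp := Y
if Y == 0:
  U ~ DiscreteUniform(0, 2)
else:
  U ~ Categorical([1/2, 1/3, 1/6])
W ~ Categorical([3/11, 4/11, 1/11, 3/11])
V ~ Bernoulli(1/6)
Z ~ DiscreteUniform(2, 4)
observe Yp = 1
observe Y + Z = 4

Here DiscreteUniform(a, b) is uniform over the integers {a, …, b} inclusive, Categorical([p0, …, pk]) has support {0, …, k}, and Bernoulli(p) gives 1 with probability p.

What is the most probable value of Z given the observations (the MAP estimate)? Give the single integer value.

argmax_v P(Z = v | obs) = 3

Enumerate traces; 72 have nonzero weight after conditioning:
  (X=0, Y=0, U=0, W=0, V=0, Z=4) weight 5/2772
  (X=0, Y=0, U=0, W=0, V=1, Z=4) weight 1/2772
  (X=0, Y=0, U=0, W=1, V=0, Z=4) weight 5/2079
  (X=0, Y=0, U=0, W=1, V=1, Z=4) weight 1/2079
  (X=0, Y=0, U=0, W=2, V=0, Z=4) weight 5/8316
  (X=0, Y=0, U=0, W=2, V=1, Z=4) weight 1/8316
  (X=0, Y=0, U=0, W=3, V=0, Z=4) weight 5/2772
  (X=0, Y=0, U=0, W=3, V=1, Z=4) weight 1/2772
  (X=1, Y=1, U=0, W=0, V=0, Z=3) weight 5/1386
  … 63 more
Group by Z:
  weight(Z=3) = 5/63
  weight(Z=4) = 1/42
Total weight = 5/63 + 1/42 = 13/126
P(Z=3 | obs) = 5/63 / 13/126 = 10/13
P(Z=4 | obs) = 1/42 / 13/126 = 3/13
argmax = 3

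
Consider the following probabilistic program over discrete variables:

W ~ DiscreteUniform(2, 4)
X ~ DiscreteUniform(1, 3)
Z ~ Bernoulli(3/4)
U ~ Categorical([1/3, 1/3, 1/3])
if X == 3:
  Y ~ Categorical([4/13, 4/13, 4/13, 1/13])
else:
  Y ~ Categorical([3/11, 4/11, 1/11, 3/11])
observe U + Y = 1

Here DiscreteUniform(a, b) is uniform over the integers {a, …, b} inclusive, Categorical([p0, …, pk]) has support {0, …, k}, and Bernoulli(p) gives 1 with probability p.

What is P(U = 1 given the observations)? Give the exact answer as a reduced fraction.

P(U = 1 | obs) = 61/135

Enumerate traces; 36 have nonzero weight after conditioning:
  (W=2, X=1, Z=0, U=0, Y=1) weight 1/297
  (W=2, X=1, Z=0, U=1, Y=0) weight 1/396
  (W=2, X=1, Z=1, U=0, Y=1) weight 1/99
  (W=2, X=1, Z=1, U=1, Y=0) weight 1/132
  (W=2, X=2, Z=0, U=0, Y=1) weight 1/297
  (W=2, X=2, Z=0, U=1, Y=0) weight 1/396
  (W=2, X=2, Z=1, U=0, Y=1) weight 1/99
  (W=2, X=2, Z=1, U=1, Y=0) weight 1/132
  … 28 more
Group by U:
  weight(U=0) = 148/1287
  weight(U=1) = 122/1287
Total weight = 148/1287 + 122/1287 = 30/143
P(U=0 | obs) = 148/1287 / 30/143 = 74/135
P(U=1 | obs) = 122/1287 / 30/143 = 61/135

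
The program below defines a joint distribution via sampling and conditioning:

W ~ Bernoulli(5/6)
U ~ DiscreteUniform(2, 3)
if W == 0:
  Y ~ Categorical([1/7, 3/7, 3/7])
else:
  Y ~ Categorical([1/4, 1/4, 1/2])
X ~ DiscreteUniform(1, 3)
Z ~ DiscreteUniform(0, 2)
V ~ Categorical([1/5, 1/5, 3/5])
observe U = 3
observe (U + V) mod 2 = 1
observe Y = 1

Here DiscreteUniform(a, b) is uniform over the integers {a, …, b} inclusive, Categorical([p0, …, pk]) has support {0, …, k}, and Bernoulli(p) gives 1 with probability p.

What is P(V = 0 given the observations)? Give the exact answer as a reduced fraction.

Enumerate traces; 36 have nonzero weight after conditioning:
  (W=0, U=3, Y=1, X=1, Z=0, V=0) weight 1/1260
  (W=0, U=3, Y=1, X=1, Z=0, V=2) weight 1/420
  (W=0, U=3, Y=1, X=1, Z=1, V=0) weight 1/1260
  (W=0, U=3, Y=1, X=1, Z=1, V=2) weight 1/420
  (W=0, U=3, Y=1, X=1, Z=2, V=0) weight 1/1260
  (W=0, U=3, Y=1, X=1, Z=2, V=2) weight 1/420
  (W=0, U=3, Y=1, X=2, Z=0, V=0) weight 1/1260
  (W=0, U=3, Y=1, X=2, Z=0, V=2) weight 1/420
  … 28 more
Group by V:
  weight(V=0) = 47/1680
  weight(V=2) = 47/560
Total weight = 47/1680 + 47/560 = 47/420
P(V=0 | obs) = 47/1680 / 47/420 = 1/4
P(V=2 | obs) = 47/560 / 47/420 = 3/4

P(V = 0 | obs) = 1/4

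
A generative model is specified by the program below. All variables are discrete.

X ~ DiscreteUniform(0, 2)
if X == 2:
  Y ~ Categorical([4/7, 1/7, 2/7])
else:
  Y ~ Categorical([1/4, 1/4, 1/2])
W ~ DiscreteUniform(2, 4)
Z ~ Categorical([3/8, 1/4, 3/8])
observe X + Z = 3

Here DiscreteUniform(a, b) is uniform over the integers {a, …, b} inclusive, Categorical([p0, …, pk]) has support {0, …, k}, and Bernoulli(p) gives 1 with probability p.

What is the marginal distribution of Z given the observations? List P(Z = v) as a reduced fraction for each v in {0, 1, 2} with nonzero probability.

P(Z=1) = 2/5, P(Z=2) = 3/5

Enumerate traces; 18 have nonzero weight after conditioning:
  (X=1, Y=0, W=2, Z=2) weight 1/96
  (X=1, Y=0, W=3, Z=2) weight 1/96
  (X=1, Y=0, W=4, Z=2) weight 1/96
  (X=1, Y=1, W=2, Z=2) weight 1/96
  (X=1, Y=1, W=3, Z=2) weight 1/96
  (X=1, Y=1, W=4, Z=2) weight 1/96
  (X=1, Y=2, W=2, Z=2) weight 1/48
  (X=1, Y=2, W=3, Z=2) weight 1/48
  (X=2, Y=0, W=2, Z=1) weight 1/63
  … 9 more
Group by Z:
  weight(Z=1) = 1/12
  weight(Z=2) = 1/8
Total weight = 1/12 + 1/8 = 5/24
P(Z=1 | obs) = 1/12 / 5/24 = 2/5
P(Z=2 | obs) = 1/8 / 5/24 = 3/5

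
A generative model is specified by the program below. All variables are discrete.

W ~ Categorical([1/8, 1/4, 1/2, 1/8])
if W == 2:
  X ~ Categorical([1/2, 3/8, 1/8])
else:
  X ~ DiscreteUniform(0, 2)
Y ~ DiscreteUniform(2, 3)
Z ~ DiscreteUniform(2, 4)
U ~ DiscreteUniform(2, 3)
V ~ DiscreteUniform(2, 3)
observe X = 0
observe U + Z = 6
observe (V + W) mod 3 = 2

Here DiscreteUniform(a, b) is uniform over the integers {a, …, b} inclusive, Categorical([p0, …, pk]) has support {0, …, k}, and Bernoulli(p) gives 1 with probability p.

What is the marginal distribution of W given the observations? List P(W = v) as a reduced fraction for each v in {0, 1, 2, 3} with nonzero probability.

Enumerate traces; 12 have nonzero weight after conditioning:
  (W=0, X=0, Y=2, Z=3, U=3, V=2) weight 1/576
  (W=0, X=0, Y=2, Z=4, U=2, V=2) weight 1/576
  (W=0, X=0, Y=3, Z=3, U=3, V=2) weight 1/576
  (W=0, X=0, Y=3, Z=4, U=2, V=2) weight 1/576
  (W=2, X=0, Y=2, Z=3, U=3, V=3) weight 1/96
  (W=2, X=0, Y=2, Z=4, U=2, V=3) weight 1/96
  (W=2, X=0, Y=3, Z=3, U=3, V=3) weight 1/96
  (W=2, X=0, Y=3, Z=4, U=2, V=3) weight 1/96
  (W=3, X=0, Y=2, Z=3, U=3, V=2) weight 1/576
  … 3 more
Group by W:
  weight(W=0) = 1/144
  weight(W=2) = 1/24
  weight(W=3) = 1/144
Total weight = 1/144 + 1/24 + 1/144 = 1/18
P(W=0 | obs) = 1/144 / 1/18 = 1/8
P(W=2 | obs) = 1/24 / 1/18 = 3/4
P(W=3 | obs) = 1/144 / 1/18 = 1/8

P(W=0) = 1/8, P(W=2) = 3/4, P(W=3) = 1/8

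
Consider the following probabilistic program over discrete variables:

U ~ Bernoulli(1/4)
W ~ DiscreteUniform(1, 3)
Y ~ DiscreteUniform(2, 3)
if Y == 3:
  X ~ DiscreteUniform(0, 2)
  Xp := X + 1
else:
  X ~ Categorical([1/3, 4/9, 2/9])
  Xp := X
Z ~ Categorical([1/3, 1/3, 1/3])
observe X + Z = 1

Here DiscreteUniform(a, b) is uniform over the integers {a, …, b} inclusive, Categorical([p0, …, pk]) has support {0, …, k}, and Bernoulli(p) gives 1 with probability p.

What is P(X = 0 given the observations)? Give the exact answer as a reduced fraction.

P(X = 0 | obs) = 6/13

Enumerate traces; 24 have nonzero weight after conditioning:
  (U=0, W=1, Y=2, X=0, Z=1) weight 1/72
  (U=0, W=1, Y=2, X=1, Z=0) weight 1/54
  (U=0, W=1, Y=3, X=0, Z=1) weight 1/72
  (U=0, W=1, Y=3, X=1, Z=0) weight 1/72
  (U=0, W=2, Y=2, X=0, Z=1) weight 1/72
  (U=0, W=2, Y=2, X=1, Z=0) weight 1/54
  (U=0, W=2, Y=3, X=0, Z=1) weight 1/72
  (U=0, W=2, Y=3, X=1, Z=0) weight 1/72
  … 16 more
Group by X:
  weight(X=0) = 1/9
  weight(X=1) = 7/54
Total weight = 1/9 + 7/54 = 13/54
P(X=0 | obs) = 1/9 / 13/54 = 6/13
P(X=1 | obs) = 7/54 / 13/54 = 7/13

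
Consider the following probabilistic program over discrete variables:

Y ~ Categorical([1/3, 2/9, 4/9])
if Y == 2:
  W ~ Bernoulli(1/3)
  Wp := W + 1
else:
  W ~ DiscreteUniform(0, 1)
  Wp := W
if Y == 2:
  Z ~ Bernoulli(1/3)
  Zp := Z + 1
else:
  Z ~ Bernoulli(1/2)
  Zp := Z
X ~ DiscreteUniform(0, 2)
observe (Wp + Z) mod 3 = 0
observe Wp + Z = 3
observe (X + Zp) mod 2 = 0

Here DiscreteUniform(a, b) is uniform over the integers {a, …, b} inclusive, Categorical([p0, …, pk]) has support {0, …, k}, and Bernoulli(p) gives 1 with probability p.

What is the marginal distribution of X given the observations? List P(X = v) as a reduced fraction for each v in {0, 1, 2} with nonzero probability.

Enumerate traces; 2 have nonzero weight after conditioning:
  (Y=2, W=1, Z=1, X=0) weight 4/243
  (Y=2, W=1, Z=1, X=2) weight 4/243
Group by X:
  weight(X=0) = 4/243
  weight(X=2) = 4/243
Total weight = 4/243 + 4/243 = 8/243
P(X=0 | obs) = 4/243 / 8/243 = 1/2
P(X=2 | obs) = 4/243 / 8/243 = 1/2

P(X=0) = 1/2, P(X=2) = 1/2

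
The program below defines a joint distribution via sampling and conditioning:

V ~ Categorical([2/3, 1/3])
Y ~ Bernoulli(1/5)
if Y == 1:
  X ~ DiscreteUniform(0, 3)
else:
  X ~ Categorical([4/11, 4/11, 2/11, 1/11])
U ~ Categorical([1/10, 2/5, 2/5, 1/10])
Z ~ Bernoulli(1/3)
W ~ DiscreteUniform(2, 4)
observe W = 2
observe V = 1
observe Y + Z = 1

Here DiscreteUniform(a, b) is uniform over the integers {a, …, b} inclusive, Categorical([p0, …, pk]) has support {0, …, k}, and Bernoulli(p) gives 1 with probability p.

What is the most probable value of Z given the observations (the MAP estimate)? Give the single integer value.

argmax_v P(Z = v | obs) = 1

Enumerate traces; 32 have nonzero weight after conditioning:
  (V=1, Y=0, X=0, U=0, Z=1, W=2) weight 8/7425
  (V=1, Y=0, X=0, U=1, Z=1, W=2) weight 32/7425
  (V=1, Y=0, X=0, U=2, Z=1, W=2) weight 32/7425
  (V=1, Y=0, X=0, U=3, Z=1, W=2) weight 8/7425
  (V=1, Y=0, X=1, U=0, Z=1, W=2) weight 8/7425
  (V=1, Y=0, X=1, U=1, Z=1, W=2) weight 32/7425
  (V=1, Y=0, X=1, U=2, Z=1, W=2) weight 32/7425
  (V=1, Y=0, X=1, U=3, Z=1, W=2) weight 8/7425
  (V=1, Y=1, X=0, U=0, Z=0, W=2) weight 1/2700
  … 23 more
Group by Z:
  weight(Z=0) = 2/135
  weight(Z=1) = 4/135
Total weight = 2/135 + 4/135 = 2/45
P(Z=0 | obs) = 2/135 / 2/45 = 1/3
P(Z=1 | obs) = 4/135 / 2/45 = 2/3
argmax = 1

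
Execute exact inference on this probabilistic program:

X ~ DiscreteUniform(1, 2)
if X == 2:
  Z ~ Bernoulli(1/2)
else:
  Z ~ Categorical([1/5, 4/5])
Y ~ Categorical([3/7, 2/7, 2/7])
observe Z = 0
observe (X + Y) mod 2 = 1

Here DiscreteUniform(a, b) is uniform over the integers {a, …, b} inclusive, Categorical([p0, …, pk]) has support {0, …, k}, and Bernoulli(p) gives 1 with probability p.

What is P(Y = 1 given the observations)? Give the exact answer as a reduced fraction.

Enumerate traces; 3 have nonzero weight after conditioning:
  (X=1, Z=0, Y=0) weight 3/70
  (X=1, Z=0, Y=2) weight 1/35
  (X=2, Z=0, Y=1) weight 1/14
Group by Y:
  weight(Y=0) = 3/70
  weight(Y=1) = 1/14
  weight(Y=2) = 1/35
Total weight = 3/70 + 1/14 + 1/35 = 1/7
P(Y=0 | obs) = 3/70 / 1/7 = 3/10
P(Y=1 | obs) = 1/14 / 1/7 = 1/2
P(Y=2 | obs) = 1/35 / 1/7 = 1/5

P(Y = 1 | obs) = 1/2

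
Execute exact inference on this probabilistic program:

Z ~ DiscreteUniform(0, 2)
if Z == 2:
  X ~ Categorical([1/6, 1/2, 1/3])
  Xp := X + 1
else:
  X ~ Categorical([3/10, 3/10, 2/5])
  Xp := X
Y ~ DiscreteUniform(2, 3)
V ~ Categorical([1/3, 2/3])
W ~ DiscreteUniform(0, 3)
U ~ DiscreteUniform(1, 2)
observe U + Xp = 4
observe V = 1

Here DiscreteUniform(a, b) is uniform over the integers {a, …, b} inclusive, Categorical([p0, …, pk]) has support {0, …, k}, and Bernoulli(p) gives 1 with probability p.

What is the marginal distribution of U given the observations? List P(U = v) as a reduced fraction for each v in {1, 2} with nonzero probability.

Enumerate traces; 32 have nonzero weight after conditioning:
  (Z=0, X=2, Y=2, V=1, W=0, U=2) weight 1/180
  (Z=0, X=2, Y=2, V=1, W=1, U=2) weight 1/180
  (Z=0, X=2, Y=2, V=1, W=2, U=2) weight 1/180
  (Z=0, X=2, Y=2, V=1, W=3, U=2) weight 1/180
  (Z=0, X=2, Y=3, V=1, W=0, U=2) weight 1/180
  (Z=0, X=2, Y=3, V=1, W=1, U=2) weight 1/180
  (Z=0, X=2, Y=3, V=1, W=2, U=2) weight 1/180
  (Z=0, X=2, Y=3, V=1, W=3, U=2) weight 1/180
  (Z=2, X=2, Y=2, V=1, W=0, U=1) weight 1/216
  … 23 more
Group by U:
  weight(U=1) = 1/27
  weight(U=2) = 13/90
Total weight = 1/27 + 13/90 = 49/270
P(U=1 | obs) = 1/27 / 49/270 = 10/49
P(U=2 | obs) = 13/90 / 49/270 = 39/49

P(U=1) = 10/49, P(U=2) = 39/49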